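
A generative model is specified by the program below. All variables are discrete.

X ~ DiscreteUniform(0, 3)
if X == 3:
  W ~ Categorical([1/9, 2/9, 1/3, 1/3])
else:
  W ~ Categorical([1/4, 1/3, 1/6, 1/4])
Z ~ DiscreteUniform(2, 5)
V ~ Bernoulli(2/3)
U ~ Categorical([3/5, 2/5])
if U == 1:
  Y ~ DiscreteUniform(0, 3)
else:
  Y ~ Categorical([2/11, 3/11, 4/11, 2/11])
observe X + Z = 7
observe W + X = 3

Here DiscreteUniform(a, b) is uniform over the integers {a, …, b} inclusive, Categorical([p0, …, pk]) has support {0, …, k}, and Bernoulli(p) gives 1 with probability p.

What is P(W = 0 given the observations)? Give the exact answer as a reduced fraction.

P(W = 0 | obs) = 1/4

Enumerate traces; 32 have nonzero weight after conditioning:
  (X=2, W=1, Z=5, V=0, U=0, Y=0) weight 1/1320
  (X=2, W=1, Z=5, V=0, U=0, Y=1) weight 1/880
  (X=2, W=1, Z=5, V=0, U=0, Y=2) weight 1/660
  (X=2, W=1, Z=5, V=0, U=0, Y=3) weight 1/1320
  (X=2, W=1, Z=5, V=0, U=1, Y=0) weight 1/1440
  (X=2, W=1, Z=5, V=0, U=1, Y=1) weight 1/1440
  (X=2, W=1, Z=5, V=0, U=1, Y=2) weight 1/1440
  (X=2, W=1, Z=5, V=0, U=1, Y=3) weight 1/1440
  (X=3, W=0, Z=4, V=0, U=0, Y=0) weight 1/3960
  … 23 more
Group by W:
  weight(W=0) = 1/144
  weight(W=1) = 1/48
Total weight = 1/144 + 1/48 = 1/36
P(W=0 | obs) = 1/144 / 1/36 = 1/4
P(W=1 | obs) = 1/48 / 1/36 = 3/4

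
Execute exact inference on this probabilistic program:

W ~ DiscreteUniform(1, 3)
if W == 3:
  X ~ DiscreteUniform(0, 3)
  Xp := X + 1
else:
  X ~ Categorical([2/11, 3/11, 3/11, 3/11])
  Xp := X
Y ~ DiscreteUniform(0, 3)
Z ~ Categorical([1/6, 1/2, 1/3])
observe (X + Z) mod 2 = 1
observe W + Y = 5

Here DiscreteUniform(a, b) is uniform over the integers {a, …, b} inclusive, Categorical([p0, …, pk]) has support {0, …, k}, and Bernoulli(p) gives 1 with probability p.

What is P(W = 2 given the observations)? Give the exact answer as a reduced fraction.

P(W = 2 | obs) = 1/2

Enumerate traces; 12 have nonzero weight after conditioning:
  (W=2, X=0, Y=3, Z=1) weight 1/132
  (W=2, X=1, Y=3, Z=0) weight 1/264
  (W=2, X=1, Y=3, Z=2) weight 1/132
  (W=2, X=2, Y=3, Z=1) weight 1/88
  (W=2, X=3, Y=3, Z=0) weight 1/264
  (W=2, X=3, Y=3, Z=2) weight 1/132
  (W=3, X=0, Y=2, Z=1) weight 1/96
  (W=3, X=1, Y=2, Z=0) weight 1/288
  … 4 more
Group by W:
  weight(W=2) = 1/24
  weight(W=3) = 1/24
Total weight = 1/24 + 1/24 = 1/12
P(W=2 | obs) = 1/24 / 1/12 = 1/2
P(W=3 | obs) = 1/24 / 1/12 = 1/2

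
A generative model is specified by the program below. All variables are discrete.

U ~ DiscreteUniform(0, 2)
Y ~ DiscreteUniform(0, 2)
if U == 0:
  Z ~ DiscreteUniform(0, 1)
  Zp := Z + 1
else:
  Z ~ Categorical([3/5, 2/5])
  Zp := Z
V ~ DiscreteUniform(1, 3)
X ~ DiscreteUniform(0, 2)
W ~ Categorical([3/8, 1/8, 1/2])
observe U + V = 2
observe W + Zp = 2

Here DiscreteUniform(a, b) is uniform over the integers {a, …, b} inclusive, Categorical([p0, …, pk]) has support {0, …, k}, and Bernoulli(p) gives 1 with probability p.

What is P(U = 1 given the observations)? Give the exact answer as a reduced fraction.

P(U = 1 | obs) = 7/12

Enumerate traces; 36 have nonzero weight after conditioning:
  (U=0, Y=0, Z=0, V=2, X=0, W=1) weight 1/1296
  (U=0, Y=0, Z=0, V=2, X=1, W=1) weight 1/1296
  (U=0, Y=0, Z=0, V=2, X=2, W=1) weight 1/1296
  (U=0, Y=0, Z=1, V=2, X=0, W=0) weight 1/432
  (U=0, Y=0, Z=1, V=2, X=1, W=0) weight 1/432
  (U=0, Y=0, Z=1, V=2, X=2, W=0) weight 1/432
  (U=0, Y=1, Z=0, V=2, X=0, W=1) weight 1/1296
  (U=0, Y=1, Z=0, V=2, X=1, W=1) weight 1/1296
  (U=1, Y=0, Z=0, V=1, X=0, W=2) weight 1/270
  … 27 more
Group by U:
  weight(U=0) = 1/36
  weight(U=1) = 7/180
Total weight = 1/36 + 7/180 = 1/15
P(U=0 | obs) = 1/36 / 1/15 = 5/12
P(U=1 | obs) = 7/180 / 1/15 = 7/12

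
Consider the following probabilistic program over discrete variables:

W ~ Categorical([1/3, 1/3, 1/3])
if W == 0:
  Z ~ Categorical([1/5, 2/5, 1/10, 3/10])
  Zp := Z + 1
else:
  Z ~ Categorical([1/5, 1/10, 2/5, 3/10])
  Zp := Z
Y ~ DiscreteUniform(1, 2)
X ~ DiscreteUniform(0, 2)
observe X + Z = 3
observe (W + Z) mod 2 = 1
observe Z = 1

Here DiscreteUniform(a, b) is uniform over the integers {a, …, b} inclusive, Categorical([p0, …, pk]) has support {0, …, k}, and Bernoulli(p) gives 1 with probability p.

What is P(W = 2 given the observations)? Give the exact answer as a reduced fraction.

Enumerate traces; 4 have nonzero weight after conditioning:
  (W=0, Z=1, Y=1, X=2) weight 1/45
  (W=0, Z=1, Y=2, X=2) weight 1/45
  (W=2, Z=1, Y=1, X=2) weight 1/180
  (W=2, Z=1, Y=2, X=2) weight 1/180
Group by W:
  weight(W=0) = 2/45
  weight(W=2) = 1/90
Total weight = 2/45 + 1/90 = 1/18
P(W=0 | obs) = 2/45 / 1/18 = 4/5
P(W=2 | obs) = 1/90 / 1/18 = 1/5

P(W = 2 | obs) = 1/5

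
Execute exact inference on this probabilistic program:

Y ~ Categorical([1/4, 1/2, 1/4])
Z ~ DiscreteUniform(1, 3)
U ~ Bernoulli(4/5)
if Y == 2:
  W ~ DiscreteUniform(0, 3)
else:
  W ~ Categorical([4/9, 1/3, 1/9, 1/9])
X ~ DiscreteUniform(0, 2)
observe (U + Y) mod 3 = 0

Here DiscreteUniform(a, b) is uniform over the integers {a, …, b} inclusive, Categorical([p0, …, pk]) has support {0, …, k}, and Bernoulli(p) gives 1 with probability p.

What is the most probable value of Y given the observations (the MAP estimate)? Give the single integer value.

Enumerate traces; 72 have nonzero weight after conditioning:
  (Y=0, Z=1, U=0, W=0, X=0) weight 1/405
  (Y=0, Z=1, U=0, W=0, X=1) weight 1/405
  (Y=0, Z=1, U=0, W=0, X=2) weight 1/405
  (Y=0, Z=1, U=0, W=1, X=0) weight 1/540
  (Y=0, Z=1, U=0, W=1, X=1) weight 1/540
  (Y=0, Z=1, U=0, W=1, X=2) weight 1/540
  (Y=0, Z=1, U=0, W=2, X=0) weight 1/1620
  (Y=0, Z=1, U=0, W=2, X=1) weight 1/1620
  (Y=2, Z=1, U=1, W=0, X=0) weight 1/180
  … 63 more
Group by Y:
  weight(Y=0) = 1/20
  weight(Y=2) = 1/5
Total weight = 1/20 + 1/5 = 1/4
P(Y=0 | obs) = 1/20 / 1/4 = 1/5
P(Y=2 | obs) = 1/5 / 1/4 = 4/5
argmax = 2

argmax_v P(Y = v | obs) = 2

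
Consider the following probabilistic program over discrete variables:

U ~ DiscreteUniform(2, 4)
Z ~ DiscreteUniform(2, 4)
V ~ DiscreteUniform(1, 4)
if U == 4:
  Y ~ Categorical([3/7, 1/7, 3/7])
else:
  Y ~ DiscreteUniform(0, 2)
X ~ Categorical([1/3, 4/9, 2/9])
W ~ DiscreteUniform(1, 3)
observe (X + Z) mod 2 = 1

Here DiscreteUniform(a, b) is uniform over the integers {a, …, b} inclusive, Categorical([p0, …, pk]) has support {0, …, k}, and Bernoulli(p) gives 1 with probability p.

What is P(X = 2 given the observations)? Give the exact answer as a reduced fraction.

Enumerate traces; 432 have nonzero weight after conditioning:
  (U=2, Z=2, V=1, Y=0, X=1, W=1) weight 1/729
  (U=2, Z=2, V=1, Y=0, X=1, W=2) weight 1/729
  (U=2, Z=2, V=1, Y=0, X=1, W=3) weight 1/729
  (U=2, Z=2, V=1, Y=1, X=1, W=1) weight 1/729
  (U=2, Z=2, V=1, Y=1, X=1, W=2) weight 1/729
  (U=2, Z=2, V=1, Y=1, X=1, W=3) weight 1/729
  (U=2, Z=2, V=1, Y=2, X=1, W=1) weight 1/729
  (U=2, Z=2, V=1, Y=2, X=1, W=2) weight 1/729
  (U=2, Z=3, V=1, Y=0, X=0, W=1) weight 1/972
  (U=2, Z=3, V=1, Y=0, X=2, W=1) weight 1/1458
  … 422 more
Group by X:
  weight(X=0) = 1/9
  weight(X=1) = 8/27
  weight(X=2) = 2/27
Total weight = 1/9 + 8/27 + 2/27 = 13/27
P(X=0 | obs) = 1/9 / 13/27 = 3/13
P(X=1 | obs) = 8/27 / 13/27 = 8/13
P(X=2 | obs) = 2/27 / 13/27 = 2/13

P(X = 2 | obs) = 2/13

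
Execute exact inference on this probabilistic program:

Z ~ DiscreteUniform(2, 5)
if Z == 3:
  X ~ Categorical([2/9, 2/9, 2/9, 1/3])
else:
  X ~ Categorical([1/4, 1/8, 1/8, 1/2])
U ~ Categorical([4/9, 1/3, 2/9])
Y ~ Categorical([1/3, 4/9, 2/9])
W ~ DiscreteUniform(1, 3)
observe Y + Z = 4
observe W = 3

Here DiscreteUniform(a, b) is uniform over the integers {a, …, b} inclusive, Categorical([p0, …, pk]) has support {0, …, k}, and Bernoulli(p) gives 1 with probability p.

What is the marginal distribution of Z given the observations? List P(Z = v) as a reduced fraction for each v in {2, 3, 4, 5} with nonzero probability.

P(Z=2) = 2/9, P(Z=3) = 4/9, P(Z=4) = 1/3

Enumerate traces; 36 have nonzero weight after conditioning:
  (Z=2, X=0, U=0, Y=2, W=3) weight 1/486
  (Z=2, X=0, U=1, Y=2, W=3) weight 1/648
  (Z=2, X=0, U=2, Y=2, W=3) weight 1/972
  (Z=2, X=1, U=0, Y=2, W=3) weight 1/972
  (Z=2, X=1, U=1, Y=2, W=3) weight 1/1296
  (Z=2, X=1, U=2, Y=2, W=3) weight 1/1944
  (Z=2, X=2, U=0, Y=2, W=3) weight 1/972
  (Z=2, X=2, U=1, Y=2, W=3) weight 1/1296
  (Z=3, X=0, U=0, Y=1, W=3) weight 8/2187
  (Z=4, X=0, U=0, Y=0, W=3) weight 1/324
  … 26 more
Group by Z:
  weight(Z=2) = 1/54
  weight(Z=3) = 1/27
  weight(Z=4) = 1/36
Total weight = 1/54 + 1/27 + 1/36 = 1/12
P(Z=2 | obs) = 1/54 / 1/12 = 2/9
P(Z=3 | obs) = 1/27 / 1/12 = 4/9
P(Z=4 | obs) = 1/36 / 1/12 = 1/3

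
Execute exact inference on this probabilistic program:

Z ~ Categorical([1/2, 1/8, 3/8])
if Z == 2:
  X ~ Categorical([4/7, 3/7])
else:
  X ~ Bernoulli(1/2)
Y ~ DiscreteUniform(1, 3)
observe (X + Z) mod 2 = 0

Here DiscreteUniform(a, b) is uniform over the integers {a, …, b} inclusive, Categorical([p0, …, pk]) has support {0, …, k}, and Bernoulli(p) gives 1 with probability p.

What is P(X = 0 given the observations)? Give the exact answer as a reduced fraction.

Enumerate traces; 9 have nonzero weight after conditioning:
  (Z=0, X=0, Y=1) weight 1/12
  (Z=0, X=0, Y=2) weight 1/12
  (Z=0, X=0, Y=3) weight 1/12
  (Z=1, X=1, Y=1) weight 1/48
  (Z=1, X=1, Y=2) weight 1/48
  (Z=1, X=1, Y=3) weight 1/48
  (Z=2, X=0, Y=1) weight 1/14
  (Z=2, X=0, Y=2) weight 1/14
  … 1 more
Group by X:
  weight(X=0) = 13/28
  weight(X=1) = 1/16
Total weight = 13/28 + 1/16 = 59/112
P(X=0 | obs) = 13/28 / 59/112 = 52/59
P(X=1 | obs) = 1/16 / 59/112 = 7/59

P(X = 0 | obs) = 52/59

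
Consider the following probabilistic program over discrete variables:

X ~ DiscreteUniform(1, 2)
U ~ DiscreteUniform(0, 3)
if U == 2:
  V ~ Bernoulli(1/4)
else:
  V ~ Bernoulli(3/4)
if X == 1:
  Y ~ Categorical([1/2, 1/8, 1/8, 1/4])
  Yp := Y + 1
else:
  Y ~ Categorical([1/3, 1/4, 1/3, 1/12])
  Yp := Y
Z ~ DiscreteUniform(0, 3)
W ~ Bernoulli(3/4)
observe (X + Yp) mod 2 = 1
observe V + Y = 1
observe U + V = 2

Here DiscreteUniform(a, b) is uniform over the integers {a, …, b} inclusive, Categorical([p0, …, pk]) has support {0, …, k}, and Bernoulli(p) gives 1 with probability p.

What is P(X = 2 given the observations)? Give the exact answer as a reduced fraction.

Enumerate traces; 16 have nonzero weight after conditioning:
  (X=1, U=2, V=0, Y=1, Z=0, W=0) weight 3/4096
  (X=1, U=2, V=0, Y=1, Z=0, W=1) weight 9/4096
  (X=1, U=2, V=0, Y=1, Z=1, W=0) weight 3/4096
  (X=1, U=2, V=0, Y=1, Z=1, W=1) weight 9/4096
  (X=1, U=2, V=0, Y=1, Z=2, W=0) weight 3/4096
  (X=1, U=2, V=0, Y=1, Z=2, W=1) weight 9/4096
  (X=1, U=2, V=0, Y=1, Z=3, W=0) weight 3/4096
  (X=1, U=2, V=0, Y=1, Z=3, W=1) weight 9/4096
  (X=2, U=2, V=0, Y=1, Z=0, W=0) weight 3/2048
  … 7 more
Group by X:
  weight(X=1) = 3/256
  weight(X=2) = 3/128
Total weight = 3/256 + 3/128 = 9/256
P(X=1 | obs) = 3/256 / 9/256 = 1/3
P(X=2 | obs) = 3/128 / 9/256 = 2/3

P(X = 2 | obs) = 2/3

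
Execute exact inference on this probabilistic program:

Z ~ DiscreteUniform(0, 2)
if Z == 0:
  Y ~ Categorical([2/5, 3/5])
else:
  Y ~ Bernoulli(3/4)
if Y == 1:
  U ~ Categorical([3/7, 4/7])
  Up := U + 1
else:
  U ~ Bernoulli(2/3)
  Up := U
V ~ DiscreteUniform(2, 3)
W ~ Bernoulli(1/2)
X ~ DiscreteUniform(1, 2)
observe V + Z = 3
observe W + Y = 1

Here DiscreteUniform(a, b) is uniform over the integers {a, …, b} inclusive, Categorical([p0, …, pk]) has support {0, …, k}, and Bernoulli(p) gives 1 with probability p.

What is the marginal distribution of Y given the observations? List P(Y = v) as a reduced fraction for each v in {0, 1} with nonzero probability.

P(Y=0) = 13/40, P(Y=1) = 27/40

Enumerate traces; 16 have nonzero weight after conditioning:
  (Z=0, Y=0, U=0, V=3, W=1, X=1) weight 1/180
  (Z=0, Y=0, U=0, V=3, W=1, X=2) weight 1/180
  (Z=0, Y=0, U=1, V=3, W=1, X=1) weight 1/90
  (Z=0, Y=0, U=1, V=3, W=1, X=2) weight 1/90
  (Z=0, Y=1, U=0, V=3, W=0, X=1) weight 3/280
  (Z=0, Y=1, U=0, V=3, W=0, X=2) weight 3/280
  (Z=0, Y=1, U=1, V=3, W=0, X=1) weight 1/70
  (Z=0, Y=1, U=1, V=3, W=0, X=2) weight 1/70
  … 8 more
Group by Y:
  weight(Y=0) = 13/240
  weight(Y=1) = 9/80
Total weight = 13/240 + 9/80 = 1/6
P(Y=0 | obs) = 13/240 / 1/6 = 13/40
P(Y=1 | obs) = 9/80 / 1/6 = 27/40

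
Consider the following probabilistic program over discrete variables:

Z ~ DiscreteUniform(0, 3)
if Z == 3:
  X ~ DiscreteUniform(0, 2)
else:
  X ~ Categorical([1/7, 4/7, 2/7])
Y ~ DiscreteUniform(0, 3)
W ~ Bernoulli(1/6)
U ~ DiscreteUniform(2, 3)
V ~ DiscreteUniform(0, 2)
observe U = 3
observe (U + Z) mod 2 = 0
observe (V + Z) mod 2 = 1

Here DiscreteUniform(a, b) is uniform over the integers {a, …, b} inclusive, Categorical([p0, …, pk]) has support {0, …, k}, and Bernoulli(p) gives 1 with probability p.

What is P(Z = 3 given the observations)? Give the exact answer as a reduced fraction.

P(Z = 3 | obs) = 1/2

Enumerate traces; 96 have nonzero weight after conditioning:
  (Z=1, X=0, Y=0, W=0, U=3, V=0) weight 5/4032
  (Z=1, X=0, Y=0, W=0, U=3, V=2) weight 5/4032
  (Z=1, X=0, Y=0, W=1, U=3, V=0) weight 1/4032
  (Z=1, X=0, Y=0, W=1, U=3, V=2) weight 1/4032
  (Z=1, X=0, Y=1, W=0, U=3, V=0) weight 5/4032
  (Z=1, X=0, Y=1, W=0, U=3, V=2) weight 5/4032
  (Z=1, X=0, Y=1, W=1, U=3, V=0) weight 1/4032
  (Z=1, X=0, Y=1, W=1, U=3, V=2) weight 1/4032
  (Z=3, X=0, Y=0, W=0, U=3, V=0) weight 5/1728
  … 87 more
Group by Z:
  weight(Z=1) = 1/12
  weight(Z=3) = 1/12
Total weight = 1/12 + 1/12 = 1/6
P(Z=1 | obs) = 1/12 / 1/6 = 1/2
P(Z=3 | obs) = 1/12 / 1/6 = 1/2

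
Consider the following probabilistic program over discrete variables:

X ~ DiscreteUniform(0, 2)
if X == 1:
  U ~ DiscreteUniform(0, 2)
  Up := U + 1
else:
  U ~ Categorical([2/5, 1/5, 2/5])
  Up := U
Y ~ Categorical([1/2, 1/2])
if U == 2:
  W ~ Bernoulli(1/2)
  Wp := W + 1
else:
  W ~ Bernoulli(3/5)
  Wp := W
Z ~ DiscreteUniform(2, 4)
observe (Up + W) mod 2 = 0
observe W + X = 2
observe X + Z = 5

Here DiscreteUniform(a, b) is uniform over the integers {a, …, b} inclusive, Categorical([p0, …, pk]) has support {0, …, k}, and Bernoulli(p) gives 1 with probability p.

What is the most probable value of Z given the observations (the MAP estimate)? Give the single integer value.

argmax_v P(Z = v | obs) = 4

Enumerate traces; 8 have nonzero weight after conditioning:
  (X=1, U=0, Y=0, W=1, Z=4) weight 1/90
  (X=1, U=0, Y=1, W=1, Z=4) weight 1/90
  (X=1, U=2, Y=0, W=1, Z=4) weight 1/108
  (X=1, U=2, Y=1, W=1, Z=4) weight 1/108
  (X=2, U=0, Y=0, W=0, Z=3) weight 2/225
  (X=2, U=0, Y=1, W=0, Z=3) weight 2/225
  (X=2, U=2, Y=0, W=0, Z=3) weight 1/90
  (X=2, U=2, Y=1, W=0, Z=3) weight 1/90
Group by Z:
  weight(Z=3) = 1/25
  weight(Z=4) = 11/270
Total weight = 1/25 + 11/270 = 109/1350
P(Z=3 | obs) = 1/25 / 109/1350 = 54/109
P(Z=4 | obs) = 11/270 / 109/1350 = 55/109
argmax = 4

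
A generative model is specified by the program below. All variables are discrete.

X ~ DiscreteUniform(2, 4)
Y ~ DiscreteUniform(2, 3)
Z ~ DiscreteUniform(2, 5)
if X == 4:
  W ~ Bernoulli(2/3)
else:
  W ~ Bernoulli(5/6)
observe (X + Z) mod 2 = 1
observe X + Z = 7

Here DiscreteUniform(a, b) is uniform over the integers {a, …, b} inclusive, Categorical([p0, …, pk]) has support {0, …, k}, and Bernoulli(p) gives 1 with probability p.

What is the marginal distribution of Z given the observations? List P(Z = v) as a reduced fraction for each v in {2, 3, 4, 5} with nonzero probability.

P(Z=3) = 1/3, P(Z=4) = 1/3, P(Z=5) = 1/3

Enumerate traces; 12 have nonzero weight after conditioning:
  (X=2, Y=2, Z=5, W=0) weight 1/144
  (X=2, Y=2, Z=5, W=1) weight 5/144
  (X=2, Y=3, Z=5, W=0) weight 1/144
  (X=2, Y=3, Z=5, W=1) weight 5/144
  (X=3, Y=2, Z=4, W=0) weight 1/144
  (X=3, Y=2, Z=4, W=1) weight 5/144
  (X=3, Y=3, Z=4, W=0) weight 1/144
  (X=3, Y=3, Z=4, W=1) weight 5/144
  (X=4, Y=2, Z=3, W=0) weight 1/72
  … 3 more
Group by Z:
  weight(Z=3) = 1/12
  weight(Z=4) = 1/12
  weight(Z=5) = 1/12
Total weight = 1/12 + 1/12 + 1/12 = 1/4
P(Z=3 | obs) = 1/12 / 1/4 = 1/3
P(Z=4 | obs) = 1/12 / 1/4 = 1/3
P(Z=5 | obs) = 1/12 / 1/4 = 1/3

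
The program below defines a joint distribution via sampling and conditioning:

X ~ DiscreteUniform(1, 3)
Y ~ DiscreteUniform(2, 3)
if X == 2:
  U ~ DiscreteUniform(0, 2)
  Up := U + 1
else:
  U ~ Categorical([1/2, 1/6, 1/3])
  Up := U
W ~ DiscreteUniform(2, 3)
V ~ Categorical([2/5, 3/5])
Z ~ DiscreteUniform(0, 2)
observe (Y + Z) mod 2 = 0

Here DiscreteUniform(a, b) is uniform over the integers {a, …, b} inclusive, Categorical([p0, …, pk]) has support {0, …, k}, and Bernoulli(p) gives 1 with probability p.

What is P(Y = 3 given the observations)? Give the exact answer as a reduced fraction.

P(Y = 3 | obs) = 1/3

Enumerate traces; 108 have nonzero weight after conditioning:
  (X=1, Y=2, U=0, W=2, V=0, Z=0) weight 1/180
  (X=1, Y=2, U=0, W=2, V=0, Z=2) weight 1/180
  (X=1, Y=2, U=0, W=2, V=1, Z=0) weight 1/120
  (X=1, Y=2, U=0, W=2, V=1, Z=2) weight 1/120
  (X=1, Y=2, U=0, W=3, V=0, Z=0) weight 1/180
  (X=1, Y=2, U=0, W=3, V=0, Z=2) weight 1/180
  (X=1, Y=2, U=0, W=3, V=1, Z=0) weight 1/120
  (X=1, Y=2, U=0, W=3, V=1, Z=2) weight 1/120
  (X=1, Y=3, U=0, W=2, V=0, Z=1) weight 1/180
  … 99 more
Group by Y:
  weight(Y=2) = 1/3
  weight(Y=3) = 1/6
Total weight = 1/3 + 1/6 = 1/2
P(Y=2 | obs) = 1/3 / 1/2 = 2/3
P(Y=3 | obs) = 1/6 / 1/2 = 1/3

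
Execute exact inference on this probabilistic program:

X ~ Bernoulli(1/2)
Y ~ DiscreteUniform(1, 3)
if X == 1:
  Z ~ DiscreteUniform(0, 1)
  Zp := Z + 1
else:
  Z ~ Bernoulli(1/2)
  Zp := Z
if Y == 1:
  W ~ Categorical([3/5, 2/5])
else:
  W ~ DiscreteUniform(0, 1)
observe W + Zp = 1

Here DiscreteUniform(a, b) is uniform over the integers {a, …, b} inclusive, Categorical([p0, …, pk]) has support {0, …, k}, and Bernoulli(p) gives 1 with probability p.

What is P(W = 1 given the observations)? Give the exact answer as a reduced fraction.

Enumerate traces; 9 have nonzero weight after conditioning:
  (X=0, Y=1, Z=0, W=1) weight 1/30
  (X=0, Y=1, Z=1, W=0) weight 1/20
  (X=0, Y=2, Z=0, W=1) weight 1/24
  (X=0, Y=2, Z=1, W=0) weight 1/24
  (X=0, Y=3, Z=0, W=1) weight 1/24
  (X=0, Y=3, Z=1, W=0) weight 1/24
  (X=1, Y=1, Z=0, W=0) weight 1/20
  (X=1, Y=2, Z=0, W=0) weight 1/24
  … 1 more
Group by W:
  weight(W=0) = 4/15
  weight(W=1) = 7/60
Total weight = 4/15 + 7/60 = 23/60
P(W=0 | obs) = 4/15 / 23/60 = 16/23
P(W=1 | obs) = 7/60 / 23/60 = 7/23

P(W = 1 | obs) = 7/23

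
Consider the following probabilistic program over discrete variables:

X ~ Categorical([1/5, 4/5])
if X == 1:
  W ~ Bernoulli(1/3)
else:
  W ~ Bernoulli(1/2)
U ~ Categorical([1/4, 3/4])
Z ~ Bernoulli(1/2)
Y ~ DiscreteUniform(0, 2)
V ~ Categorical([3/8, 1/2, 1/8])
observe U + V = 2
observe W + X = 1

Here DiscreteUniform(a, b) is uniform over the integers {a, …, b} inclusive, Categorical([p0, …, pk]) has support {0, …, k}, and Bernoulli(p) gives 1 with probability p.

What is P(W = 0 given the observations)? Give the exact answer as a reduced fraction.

P(W = 0 | obs) = 16/19

Enumerate traces; 24 have nonzero weight after conditioning:
  (X=0, W=1, U=0, Z=0, Y=0, V=2) weight 1/1920
  (X=0, W=1, U=0, Z=0, Y=1, V=2) weight 1/1920
  (X=0, W=1, U=0, Z=0, Y=2, V=2) weight 1/1920
  (X=0, W=1, U=0, Z=1, Y=0, V=2) weight 1/1920
  (X=0, W=1, U=0, Z=1, Y=1, V=2) weight 1/1920
  (X=0, W=1, U=0, Z=1, Y=2, V=2) weight 1/1920
  (X=0, W=1, U=1, Z=0, Y=0, V=1) weight 1/160
  (X=0, W=1, U=1, Z=0, Y=1, V=1) weight 1/160
  (X=1, W=0, U=0, Z=0, Y=0, V=2) weight 1/360
  … 15 more
Group by W:
  weight(W=0) = 13/60
  weight(W=1) = 13/320
Total weight = 13/60 + 13/320 = 247/960
P(W=0 | obs) = 13/60 / 247/960 = 16/19
P(W=1 | obs) = 13/320 / 247/960 = 3/19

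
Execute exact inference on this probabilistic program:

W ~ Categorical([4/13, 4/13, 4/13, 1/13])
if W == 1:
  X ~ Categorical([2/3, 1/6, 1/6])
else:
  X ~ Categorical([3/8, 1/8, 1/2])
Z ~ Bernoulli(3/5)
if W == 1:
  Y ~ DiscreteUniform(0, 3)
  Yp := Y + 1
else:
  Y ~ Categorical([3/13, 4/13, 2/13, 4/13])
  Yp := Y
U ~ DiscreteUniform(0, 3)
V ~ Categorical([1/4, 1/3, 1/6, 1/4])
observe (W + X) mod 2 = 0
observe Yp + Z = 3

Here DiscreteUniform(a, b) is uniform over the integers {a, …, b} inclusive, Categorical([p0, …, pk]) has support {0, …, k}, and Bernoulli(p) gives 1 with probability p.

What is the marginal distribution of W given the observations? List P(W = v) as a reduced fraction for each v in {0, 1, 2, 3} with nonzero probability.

Enumerate traces; 192 have nonzero weight after conditioning:
  (W=0, X=0, Z=0, Y=3, U=0, V=0) weight 3/3380
  (W=0, X=0, Z=0, Y=3, U=0, V=1) weight 1/845
  (W=0, X=0, Z=0, Y=3, U=0, V=2) weight 1/1690
  (W=0, X=0, Z=0, Y=3, U=0, V=3) weight 3/3380
  (W=0, X=0, Z=0, Y=3, U=1, V=0) weight 3/3380
  (W=0, X=0, Z=0, Y=3, U=1, V=1) weight 1/845
  (W=0, X=0, Z=0, Y=3, U=1, V=2) weight 1/1690
  (W=0, X=0, Z=0, Y=3, U=1, V=3) weight 3/3380
  (W=1, X=1, Z=0, Y=2, U=0, V=0) weight 1/3120
  (W=2, X=0, Z=0, Y=3, U=0, V=0) weight 3/3380
  … 182 more
Group by W:
  weight(W=0) = 49/845
  weight(W=1) = 1/78
  weight(W=2) = 49/845
  weight(W=3) = 7/3380
Total weight = 49/845 + 1/78 + 49/845 + 7/3380 = 1327/10140
P(W=0 | obs) = 49/845 / 1327/10140 = 588/1327
P(W=1 | obs) = 1/78 / 1327/10140 = 130/1327
P(W=2 | obs) = 49/845 / 1327/10140 = 588/1327
P(W=3 | obs) = 7/3380 / 1327/10140 = 21/1327

P(W=0) = 588/1327, P(W=1) = 130/1327, P(W=2) = 588/1327, P(W=3) = 21/1327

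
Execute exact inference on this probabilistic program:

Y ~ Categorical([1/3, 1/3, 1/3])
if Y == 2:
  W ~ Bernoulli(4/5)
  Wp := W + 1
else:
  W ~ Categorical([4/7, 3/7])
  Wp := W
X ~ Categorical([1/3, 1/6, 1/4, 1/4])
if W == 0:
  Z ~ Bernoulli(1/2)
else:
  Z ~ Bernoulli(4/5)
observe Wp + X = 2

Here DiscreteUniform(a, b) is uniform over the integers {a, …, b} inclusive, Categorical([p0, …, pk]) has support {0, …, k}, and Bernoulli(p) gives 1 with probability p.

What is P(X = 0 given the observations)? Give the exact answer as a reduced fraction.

Enumerate traces; 12 have nonzero weight after conditioning:
  (Y=0, W=0, X=2, Z=0) weight 1/42
  (Y=0, W=0, X=2, Z=1) weight 1/42
  (Y=0, W=1, X=1, Z=0) weight 1/210
  (Y=0, W=1, X=1, Z=1) weight 2/105
  (Y=1, W=0, X=2, Z=0) weight 1/42
  (Y=1, W=0, X=2, Z=1) weight 1/42
  (Y=1, W=1, X=1, Z=0) weight 1/210
  (Y=1, W=1, X=1, Z=1) weight 2/105
  (Y=2, W=1, X=0, Z=0) weight 4/225
  … 3 more
Group by X:
  weight(X=0) = 4/45
  weight(X=1) = 37/630
  weight(X=2) = 2/21
Total weight = 4/45 + 37/630 + 2/21 = 17/70
P(X=0 | obs) = 4/45 / 17/70 = 56/153
P(X=1 | obs) = 37/630 / 17/70 = 37/153
P(X=2 | obs) = 2/21 / 17/70 = 20/51

P(X = 0 | obs) = 56/153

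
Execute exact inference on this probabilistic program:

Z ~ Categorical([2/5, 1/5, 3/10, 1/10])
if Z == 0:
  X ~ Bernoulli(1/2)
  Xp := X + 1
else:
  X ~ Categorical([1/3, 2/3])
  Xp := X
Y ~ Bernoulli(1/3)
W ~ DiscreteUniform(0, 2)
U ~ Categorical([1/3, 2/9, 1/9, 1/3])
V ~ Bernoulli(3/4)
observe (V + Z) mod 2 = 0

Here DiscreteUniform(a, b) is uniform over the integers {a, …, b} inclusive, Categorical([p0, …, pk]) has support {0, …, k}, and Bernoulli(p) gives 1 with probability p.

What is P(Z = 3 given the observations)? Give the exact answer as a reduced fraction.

Enumerate traces; 192 have nonzero weight after conditioning:
  (Z=0, X=0, Y=0, W=0, U=0, V=0) weight 1/270
  (Z=0, X=0, Y=0, W=0, U=1, V=0) weight 1/405
  (Z=0, X=0, Y=0, W=0, U=2, V=0) weight 1/810
  (Z=0, X=0, Y=0, W=0, U=3, V=0) weight 1/270
  (Z=0, X=0, Y=0, W=1, U=0, V=0) weight 1/270
  (Z=0, X=0, Y=0, W=1, U=1, V=0) weight 1/405
  (Z=0, X=0, Y=0, W=1, U=2, V=0) weight 1/810
  (Z=0, X=0, Y=0, W=1, U=3, V=0) weight 1/270
  (Z=1, X=0, Y=0, W=0, U=0, V=1) weight 1/270
  (Z=2, X=0, Y=0, W=0, U=0, V=0) weight 1/540
  … 182 more
Group by Z:
  weight(Z=0) = 1/10
  weight(Z=1) = 3/20
  weight(Z=2) = 3/40
  weight(Z=3) = 3/40
Total weight = 1/10 + 3/20 + 3/40 + 3/40 = 2/5
P(Z=0 | obs) = 1/10 / 2/5 = 1/4
P(Z=1 | obs) = 3/20 / 2/5 = 3/8
P(Z=2 | obs) = 3/40 / 2/5 = 3/16
P(Z=3 | obs) = 3/40 / 2/5 = 3/16

P(Z = 3 | obs) = 3/16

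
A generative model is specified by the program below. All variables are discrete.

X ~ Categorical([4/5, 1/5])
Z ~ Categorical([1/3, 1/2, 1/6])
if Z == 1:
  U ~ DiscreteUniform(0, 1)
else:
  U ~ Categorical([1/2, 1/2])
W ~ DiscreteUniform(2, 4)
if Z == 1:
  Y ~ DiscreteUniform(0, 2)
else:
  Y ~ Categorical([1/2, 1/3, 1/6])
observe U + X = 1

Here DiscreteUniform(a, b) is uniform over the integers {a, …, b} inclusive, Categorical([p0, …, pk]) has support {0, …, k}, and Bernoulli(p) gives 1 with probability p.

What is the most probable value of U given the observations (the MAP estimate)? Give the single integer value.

Enumerate traces; 54 have nonzero weight after conditioning:
  (X=0, Z=0, U=1, W=2, Y=0) weight 1/45
  (X=0, Z=0, U=1, W=2, Y=1) weight 2/135
  (X=0, Z=0, U=1, W=2, Y=2) weight 1/135
  (X=0, Z=0, U=1, W=3, Y=0) weight 1/45
  (X=0, Z=0, U=1, W=3, Y=1) weight 2/135
  (X=0, Z=0, U=1, W=3, Y=2) weight 1/135
  (X=0, Z=0, U=1, W=4, Y=0) weight 1/45
  (X=0, Z=0, U=1, W=4, Y=1) weight 2/135
  (X=1, Z=0, U=0, W=2, Y=0) weight 1/180
  … 45 more
Group by U:
  weight(U=0) = 1/10
  weight(U=1) = 2/5
Total weight = 1/10 + 2/5 = 1/2
P(U=0 | obs) = 1/10 / 1/2 = 1/5
P(U=1 | obs) = 2/5 / 1/2 = 4/5
argmax = 1

argmax_v P(U = v | obs) = 1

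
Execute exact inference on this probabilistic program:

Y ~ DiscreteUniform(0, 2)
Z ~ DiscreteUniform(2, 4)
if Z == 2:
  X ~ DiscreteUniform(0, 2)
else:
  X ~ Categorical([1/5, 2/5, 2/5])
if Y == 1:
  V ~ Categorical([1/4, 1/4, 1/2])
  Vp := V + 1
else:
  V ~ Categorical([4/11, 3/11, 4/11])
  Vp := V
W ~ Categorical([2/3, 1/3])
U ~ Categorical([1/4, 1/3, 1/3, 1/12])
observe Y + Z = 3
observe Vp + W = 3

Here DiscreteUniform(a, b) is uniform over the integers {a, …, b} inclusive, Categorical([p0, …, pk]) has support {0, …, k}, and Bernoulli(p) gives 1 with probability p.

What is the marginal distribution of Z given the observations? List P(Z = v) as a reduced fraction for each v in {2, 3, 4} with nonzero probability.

Enumerate traces; 36 have nonzero weight after conditioning:
  (Y=0, Z=3, X=0, V=2, W=1, U=0) weight 1/1485
  (Y=0, Z=3, X=0, V=2, W=1, U=1) weight 4/4455
  (Y=0, Z=3, X=0, V=2, W=1, U=2) weight 4/4455
  (Y=0, Z=3, X=0, V=2, W=1, U=3) weight 1/4455
  (Y=0, Z=3, X=1, V=2, W=1, U=0) weight 2/1485
  (Y=0, Z=3, X=1, V=2, W=1, U=1) weight 8/4455
  (Y=0, Z=3, X=1, V=2, W=1, U=2) weight 8/4455
  (Y=0, Z=3, X=1, V=2, W=1, U=3) weight 2/4455
  (Y=1, Z=2, X=0, V=1, W=1, U=0) weight 1/1296
  … 27 more
Group by Z:
  weight(Z=2) = 5/108
  weight(Z=3) = 4/297
Total weight = 5/108 + 4/297 = 71/1188
P(Z=2 | obs) = 5/108 / 71/1188 = 55/71
P(Z=3 | obs) = 4/297 / 71/1188 = 16/71

P(Z=2) = 55/71, P(Z=3) = 16/71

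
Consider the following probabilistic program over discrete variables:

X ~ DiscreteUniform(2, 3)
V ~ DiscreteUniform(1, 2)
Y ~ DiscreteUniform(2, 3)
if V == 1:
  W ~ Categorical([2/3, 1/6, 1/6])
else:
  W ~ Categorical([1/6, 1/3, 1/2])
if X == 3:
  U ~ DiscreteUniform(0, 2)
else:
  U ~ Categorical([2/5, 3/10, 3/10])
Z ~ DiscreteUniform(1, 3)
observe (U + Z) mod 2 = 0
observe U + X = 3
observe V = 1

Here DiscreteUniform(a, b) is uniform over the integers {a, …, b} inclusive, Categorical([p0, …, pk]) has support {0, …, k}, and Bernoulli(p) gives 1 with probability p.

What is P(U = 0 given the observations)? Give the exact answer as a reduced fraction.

Enumerate traces; 18 have nonzero weight after conditioning:
  (X=2, V=1, Y=2, W=0, U=1, Z=1) weight 1/120
  (X=2, V=1, Y=2, W=0, U=1, Z=3) weight 1/120
  (X=2, V=1, Y=2, W=1, U=1, Z=1) weight 1/480
  (X=2, V=1, Y=2, W=1, U=1, Z=3) weight 1/480
  (X=2, V=1, Y=2, W=2, U=1, Z=1) weight 1/480
  (X=2, V=1, Y=2, W=2, U=1, Z=3) weight 1/480
  (X=2, V=1, Y=3, W=0, U=1, Z=1) weight 1/120
  (X=2, V=1, Y=3, W=0, U=1, Z=3) weight 1/120
  (X=3, V=1, Y=2, W=0, U=0, Z=2) weight 1/108
  … 9 more
Group by U:
  weight(U=0) = 1/36
  weight(U=1) = 1/20
Total weight = 1/36 + 1/20 = 7/90
P(U=0 | obs) = 1/36 / 7/90 = 5/14
P(U=1 | obs) = 1/20 / 7/90 = 9/14

P(U = 0 | obs) = 5/14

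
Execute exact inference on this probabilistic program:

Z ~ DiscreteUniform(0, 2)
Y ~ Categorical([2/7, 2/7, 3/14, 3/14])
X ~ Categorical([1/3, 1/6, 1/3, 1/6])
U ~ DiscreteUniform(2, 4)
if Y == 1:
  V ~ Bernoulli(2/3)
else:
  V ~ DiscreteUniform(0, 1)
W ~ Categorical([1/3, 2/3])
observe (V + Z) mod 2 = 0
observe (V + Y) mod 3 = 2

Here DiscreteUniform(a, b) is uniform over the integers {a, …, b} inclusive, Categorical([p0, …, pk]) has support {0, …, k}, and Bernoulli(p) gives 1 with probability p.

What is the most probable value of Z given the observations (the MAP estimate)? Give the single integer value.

argmax_v P(Z = v | obs) = 1

Enumerate traces; 72 have nonzero weight after conditioning:
  (Z=0, Y=2, X=0, U=2, V=0, W=0) weight 1/756
  (Z=0, Y=2, X=0, U=2, V=0, W=1) weight 1/378
  (Z=0, Y=2, X=0, U=3, V=0, W=0) weight 1/756
  (Z=0, Y=2, X=0, U=3, V=0, W=1) weight 1/378
  (Z=0, Y=2, X=0, U=4, V=0, W=0) weight 1/756
  (Z=0, Y=2, X=0, U=4, V=0, W=1) weight 1/378
  (Z=0, Y=2, X=1, U=2, V=0, W=0) weight 1/1512
  (Z=0, Y=2, X=1, U=2, V=0, W=1) weight 1/756
  (Z=1, Y=1, X=0, U=2, V=1, W=0) weight 4/1701
  (Z=2, Y=2, X=0, U=2, V=0, W=0) weight 1/756
  … 62 more
Group by Z:
  weight(Z=0) = 1/28
  weight(Z=1) = 4/63
  weight(Z=2) = 1/28
Total weight = 1/28 + 4/63 + 1/28 = 17/126
P(Z=0 | obs) = 1/28 / 17/126 = 9/34
P(Z=1 | obs) = 4/63 / 17/126 = 8/17
P(Z=2 | obs) = 1/28 / 17/126 = 9/34
argmax = 1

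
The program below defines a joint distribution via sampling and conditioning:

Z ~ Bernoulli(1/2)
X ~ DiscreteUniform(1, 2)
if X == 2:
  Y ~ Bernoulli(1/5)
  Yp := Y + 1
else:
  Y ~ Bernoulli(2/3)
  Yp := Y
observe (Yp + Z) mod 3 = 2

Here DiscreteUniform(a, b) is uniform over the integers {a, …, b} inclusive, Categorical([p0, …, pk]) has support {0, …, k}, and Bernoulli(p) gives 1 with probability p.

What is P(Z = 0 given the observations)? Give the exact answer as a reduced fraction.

Enumerate traces; 3 have nonzero weight after conditioning:
  (Z=0, X=2, Y=1) weight 1/20
  (Z=1, X=1, Y=1) weight 1/6
  (Z=1, X=2, Y=0) weight 1/5
Group by Z:
  weight(Z=0) = 1/20
  weight(Z=1) = 11/30
Total weight = 1/20 + 11/30 = 5/12
P(Z=0 | obs) = 1/20 / 5/12 = 3/25
P(Z=1 | obs) = 11/30 / 5/12 = 22/25

P(Z = 0 | obs) = 3/25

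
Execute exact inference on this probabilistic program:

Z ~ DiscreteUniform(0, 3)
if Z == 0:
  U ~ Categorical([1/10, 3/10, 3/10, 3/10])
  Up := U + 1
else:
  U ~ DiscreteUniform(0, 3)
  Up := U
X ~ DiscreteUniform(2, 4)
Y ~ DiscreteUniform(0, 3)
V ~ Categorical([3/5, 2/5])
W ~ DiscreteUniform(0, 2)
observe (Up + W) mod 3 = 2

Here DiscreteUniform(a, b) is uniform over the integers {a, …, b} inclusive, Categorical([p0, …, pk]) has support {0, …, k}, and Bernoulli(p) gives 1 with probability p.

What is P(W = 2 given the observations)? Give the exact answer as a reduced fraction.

Enumerate traces; 384 have nonzero weight after conditioning:
  (Z=0, U=0, X=2, Y=0, V=0, W=1) weight 1/2400
  (Z=0, U=0, X=2, Y=0, V=1, W=1) weight 1/3600
  (Z=0, U=0, X=2, Y=1, V=0, W=1) weight 1/2400
  (Z=0, U=0, X=2, Y=1, V=1, W=1) weight 1/3600
  (Z=0, U=0, X=2, Y=2, V=0, W=1) weight 1/2400
  (Z=0, U=0, X=2, Y=2, V=1, W=1) weight 1/3600
  (Z=0, U=0, X=2, Y=3, V=0, W=1) weight 1/2400
  (Z=0, U=0, X=2, Y=3, V=1, W=1) weight 1/3600
  (Z=0, U=1, X=2, Y=0, V=0, W=0) weight 1/800
  (Z=0, U=2, X=2, Y=0, V=0, W=2) weight 1/800
  … 374 more
Group by W:
  weight(W=0) = 7/80
  weight(W=1) = 23/240
  weight(W=2) = 3/20
Total weight = 7/80 + 23/240 + 3/20 = 1/3
P(W=0 | obs) = 7/80 / 1/3 = 21/80
P(W=1 | obs) = 23/240 / 1/3 = 23/80
P(W=2 | obs) = 3/20 / 1/3 = 9/20

P(W = 2 | obs) = 9/20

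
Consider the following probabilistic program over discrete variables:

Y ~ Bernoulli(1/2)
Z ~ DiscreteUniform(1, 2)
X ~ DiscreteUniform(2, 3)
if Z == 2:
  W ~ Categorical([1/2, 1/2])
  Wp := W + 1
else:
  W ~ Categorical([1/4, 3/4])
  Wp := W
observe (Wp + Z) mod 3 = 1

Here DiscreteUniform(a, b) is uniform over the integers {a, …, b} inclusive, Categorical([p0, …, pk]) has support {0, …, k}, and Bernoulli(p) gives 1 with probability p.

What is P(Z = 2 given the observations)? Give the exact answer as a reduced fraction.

P(Z = 2 | obs) = 2/3

Enumerate traces; 8 have nonzero weight after conditioning:
  (Y=0, Z=1, X=2, W=0) weight 1/32
  (Y=0, Z=1, X=3, W=0) weight 1/32
  (Y=0, Z=2, X=2, W=1) weight 1/16
  (Y=0, Z=2, X=3, W=1) weight 1/16
  (Y=1, Z=1, X=2, W=0) weight 1/32
  (Y=1, Z=1, X=3, W=0) weight 1/32
  (Y=1, Z=2, X=2, W=1) weight 1/16
  (Y=1, Z=2, X=3, W=1) weight 1/16
Group by Z:
  weight(Z=1) = 1/8
  weight(Z=2) = 1/4
Total weight = 1/8 + 1/4 = 3/8
P(Z=1 | obs) = 1/8 / 3/8 = 1/3
P(Z=2 | obs) = 1/4 / 3/8 = 2/3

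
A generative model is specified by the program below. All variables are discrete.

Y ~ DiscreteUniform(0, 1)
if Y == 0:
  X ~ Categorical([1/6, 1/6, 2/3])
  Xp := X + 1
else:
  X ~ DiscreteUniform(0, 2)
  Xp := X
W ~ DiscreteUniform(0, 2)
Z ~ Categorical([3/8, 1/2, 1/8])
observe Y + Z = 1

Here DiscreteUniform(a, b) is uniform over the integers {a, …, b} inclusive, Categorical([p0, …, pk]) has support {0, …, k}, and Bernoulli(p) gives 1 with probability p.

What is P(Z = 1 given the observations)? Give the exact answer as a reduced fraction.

Enumerate traces; 18 have nonzero weight after conditioning:
  (Y=0, X=0, W=0, Z=1) weight 1/72
  (Y=0, X=0, W=1, Z=1) weight 1/72
  (Y=0, X=0, W=2, Z=1) weight 1/72
  (Y=0, X=1, W=0, Z=1) weight 1/72
  (Y=0, X=1, W=1, Z=1) weight 1/72
  (Y=0, X=1, W=2, Z=1) weight 1/72
  (Y=0, X=2, W=0, Z=1) weight 1/18
  (Y=0, X=2, W=1, Z=1) weight 1/18
  (Y=1, X=0, W=0, Z=0) weight 1/48
  … 9 more
Group by Z:
  weight(Z=0) = 3/16
  weight(Z=1) = 1/4
Total weight = 3/16 + 1/4 = 7/16
P(Z=0 | obs) = 3/16 / 7/16 = 3/7
P(Z=1 | obs) = 1/4 / 7/16 = 4/7

P(Z = 1 | obs) = 4/7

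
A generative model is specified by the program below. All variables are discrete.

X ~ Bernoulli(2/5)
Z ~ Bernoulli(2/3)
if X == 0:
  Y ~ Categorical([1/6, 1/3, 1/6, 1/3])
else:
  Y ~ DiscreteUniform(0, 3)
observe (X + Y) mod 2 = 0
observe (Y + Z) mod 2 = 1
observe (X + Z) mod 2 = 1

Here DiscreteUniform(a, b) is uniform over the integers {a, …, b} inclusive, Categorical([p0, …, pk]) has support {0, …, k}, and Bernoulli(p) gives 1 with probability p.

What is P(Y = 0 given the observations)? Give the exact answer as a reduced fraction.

P(Y = 0 | obs) = 1/3

Enumerate traces; 4 have nonzero weight after conditioning:
  (X=0, Z=1, Y=0) weight 1/15
  (X=0, Z=1, Y=2) weight 1/15
  (X=1, Z=0, Y=1) weight 1/30
  (X=1, Z=0, Y=3) weight 1/30
Group by Y:
  weight(Y=0) = 1/15
  weight(Y=1) = 1/30
  weight(Y=2) = 1/15
  weight(Y=3) = 1/30
Total weight = 1/15 + 1/30 + 1/15 + 1/30 = 1/5
P(Y=0 | obs) = 1/15 / 1/5 = 1/3
P(Y=1 | obs) = 1/30 / 1/5 = 1/6
P(Y=2 | obs) = 1/15 / 1/5 = 1/3
P(Y=3 | obs) = 1/30 / 1/5 = 1/6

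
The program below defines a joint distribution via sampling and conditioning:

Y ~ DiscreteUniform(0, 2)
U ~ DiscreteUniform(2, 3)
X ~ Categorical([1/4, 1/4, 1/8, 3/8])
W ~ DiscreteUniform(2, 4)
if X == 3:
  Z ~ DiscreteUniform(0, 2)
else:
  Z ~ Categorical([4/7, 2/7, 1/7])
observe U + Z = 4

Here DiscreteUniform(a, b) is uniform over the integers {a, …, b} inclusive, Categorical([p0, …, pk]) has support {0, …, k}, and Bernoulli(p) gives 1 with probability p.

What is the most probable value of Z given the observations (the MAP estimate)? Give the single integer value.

argmax_v P(Z = v | obs) = 1

Enumerate traces; 72 have nonzero weight after conditioning:
  (Y=0, U=2, X=0, W=2, Z=2) weight 1/504
  (Y=0, U=2, X=0, W=3, Z=2) weight 1/504
  (Y=0, U=2, X=0, W=4, Z=2) weight 1/504
  (Y=0, U=2, X=1, W=2, Z=2) weight 1/504
  (Y=0, U=2, X=1, W=3, Z=2) weight 1/504
  (Y=0, U=2, X=1, W=4, Z=2) weight 1/504
  (Y=0, U=2, X=2, W=2, Z=2) weight 1/1008
  (Y=0, U=2, X=2, W=3, Z=2) weight 1/1008
  (Y=0, U=3, X=0, W=2, Z=1) weight 1/252
  … 63 more
Group by Z:
  weight(Z=1) = 17/112
  weight(Z=2) = 3/28
Total weight = 17/112 + 3/28 = 29/112
P(Z=1 | obs) = 17/112 / 29/112 = 17/29
P(Z=2 | obs) = 3/28 / 29/112 = 12/29
argmax = 1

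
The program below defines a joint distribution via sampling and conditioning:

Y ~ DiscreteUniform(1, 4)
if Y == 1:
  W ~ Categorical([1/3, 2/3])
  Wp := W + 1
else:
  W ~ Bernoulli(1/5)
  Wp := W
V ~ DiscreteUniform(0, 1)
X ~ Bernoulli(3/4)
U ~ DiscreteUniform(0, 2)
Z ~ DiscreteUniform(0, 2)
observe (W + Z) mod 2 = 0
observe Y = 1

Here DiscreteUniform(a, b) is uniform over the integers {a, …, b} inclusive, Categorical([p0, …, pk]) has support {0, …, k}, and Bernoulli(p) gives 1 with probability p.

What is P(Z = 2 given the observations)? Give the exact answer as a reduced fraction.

P(Z = 2 | obs) = 1/4

Enumerate traces; 36 have nonzero weight after conditioning:
  (Y=1, W=0, V=0, X=0, U=0, Z=0) weight 1/864
  (Y=1, W=0, V=0, X=0, U=0, Z=2) weight 1/864
  (Y=1, W=0, V=0, X=0, U=1, Z=0) weight 1/864
  (Y=1, W=0, V=0, X=0, U=1, Z=2) weight 1/864
  (Y=1, W=0, V=0, X=0, U=2, Z=0) weight 1/864
  (Y=1, W=0, V=0, X=0, U=2, Z=2) weight 1/864
  (Y=1, W=0, V=0, X=1, U=0, Z=0) weight 1/288
  (Y=1, W=0, V=0, X=1, U=0, Z=2) weight 1/288
  (Y=1, W=1, V=0, X=0, U=0, Z=1) weight 1/432
  … 27 more
Group by Z:
  weight(Z=0) = 1/36
  weight(Z=1) = 1/18
  weight(Z=2) = 1/36
Total weight = 1/36 + 1/18 + 1/36 = 1/9
P(Z=0 | obs) = 1/36 / 1/9 = 1/4
P(Z=1 | obs) = 1/18 / 1/9 = 1/2
P(Z=2 | obs) = 1/36 / 1/9 = 1/4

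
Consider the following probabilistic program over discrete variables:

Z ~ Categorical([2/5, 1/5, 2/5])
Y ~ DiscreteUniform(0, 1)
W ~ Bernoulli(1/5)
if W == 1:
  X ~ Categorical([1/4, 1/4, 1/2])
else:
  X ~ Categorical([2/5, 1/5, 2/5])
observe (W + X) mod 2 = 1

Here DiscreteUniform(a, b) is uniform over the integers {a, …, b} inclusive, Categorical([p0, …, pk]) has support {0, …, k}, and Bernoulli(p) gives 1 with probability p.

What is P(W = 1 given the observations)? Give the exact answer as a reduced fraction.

P(W = 1 | obs) = 15/31

Enumerate traces; 18 have nonzero weight after conditioning:
  (Z=0, Y=0, W=0, X=1) weight 4/125
  (Z=0, Y=0, W=1, X=0) weight 1/100
  (Z=0, Y=0, W=1, X=2) weight 1/50
  (Z=0, Y=1, W=0, X=1) weight 4/125
  (Z=0, Y=1, W=1, X=0) weight 1/100
  (Z=0, Y=1, W=1, X=2) weight 1/50
  (Z=1, Y=0, W=0, X=1) weight 2/125
  (Z=1, Y=0, W=1, X=0) weight 1/200
  … 10 more
Group by W:
  weight(W=0) = 4/25
  weight(W=1) = 3/20
Total weight = 4/25 + 3/20 = 31/100
P(W=0 | obs) = 4/25 / 31/100 = 16/31
P(W=1 | obs) = 3/20 / 31/100 = 15/31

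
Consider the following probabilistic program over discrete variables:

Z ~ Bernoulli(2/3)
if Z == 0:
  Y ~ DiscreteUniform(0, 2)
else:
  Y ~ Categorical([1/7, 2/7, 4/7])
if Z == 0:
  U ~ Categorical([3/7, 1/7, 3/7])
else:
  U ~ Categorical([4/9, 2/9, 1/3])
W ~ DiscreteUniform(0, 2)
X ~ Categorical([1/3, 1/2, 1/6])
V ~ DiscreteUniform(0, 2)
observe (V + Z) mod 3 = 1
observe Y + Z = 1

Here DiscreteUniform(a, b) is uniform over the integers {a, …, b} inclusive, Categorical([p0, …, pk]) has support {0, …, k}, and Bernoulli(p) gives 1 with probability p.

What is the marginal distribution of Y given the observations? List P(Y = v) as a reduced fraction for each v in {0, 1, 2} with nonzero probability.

P(Y=0) = 6/13, P(Y=1) = 7/13

Enumerate traces; 54 have nonzero weight after conditioning:
  (Z=0, Y=1, U=0, W=0, X=0, V=1) weight 1/567
  (Z=0, Y=1, U=0, W=0, X=1, V=1) weight 1/378
  (Z=0, Y=1, U=0, W=0, X=2, V=1) weight 1/1134
  (Z=0, Y=1, U=0, W=1, X=0, V=1) weight 1/567
  (Z=0, Y=1, U=0, W=1, X=1, V=1) weight 1/378
  (Z=0, Y=1, U=0, W=1, X=2, V=1) weight 1/1134
  (Z=0, Y=1, U=0, W=2, X=0, V=1) weight 1/567
  (Z=0, Y=1, U=0, W=2, X=1, V=1) weight 1/378
  (Z=1, Y=0, U=0, W=0, X=0, V=0) weight 8/5103
  … 45 more
Group by Y:
  weight(Y=0) = 2/63
  weight(Y=1) = 1/27
Total weight = 2/63 + 1/27 = 13/189
P(Y=0 | obs) = 2/63 / 13/189 = 6/13
P(Y=1 | obs) = 1/27 / 13/189 = 7/13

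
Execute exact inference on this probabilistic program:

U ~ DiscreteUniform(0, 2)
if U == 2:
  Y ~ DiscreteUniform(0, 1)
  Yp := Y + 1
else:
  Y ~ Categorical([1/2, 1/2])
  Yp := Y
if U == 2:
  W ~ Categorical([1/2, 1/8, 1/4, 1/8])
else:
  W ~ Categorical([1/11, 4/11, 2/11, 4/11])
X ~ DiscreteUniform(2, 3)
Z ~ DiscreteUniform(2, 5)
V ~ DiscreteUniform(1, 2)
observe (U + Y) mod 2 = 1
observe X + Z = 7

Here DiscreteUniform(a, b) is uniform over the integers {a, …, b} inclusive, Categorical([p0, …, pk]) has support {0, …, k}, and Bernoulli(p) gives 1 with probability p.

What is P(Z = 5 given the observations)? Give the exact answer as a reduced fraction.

P(Z = 5 | obs) = 1/2

Enumerate traces; 48 have nonzero weight after conditioning:
  (U=0, Y=1, W=0, X=2, Z=5, V=1) weight 1/1056
  (U=0, Y=1, W=0, X=2, Z=5, V=2) weight 1/1056
  (U=0, Y=1, W=0, X=3, Z=4, V=1) weight 1/1056
  (U=0, Y=1, W=0, X=3, Z=4, V=2) weight 1/1056
  (U=0, Y=1, W=1, X=2, Z=5, V=1) weight 1/264
  (U=0, Y=1, W=1, X=2, Z=5, V=2) weight 1/264
  (U=0, Y=1, W=1, X=3, Z=4, V=1) weight 1/264
  (U=0, Y=1, W=1, X=3, Z=4, V=2) weight 1/264
  … 40 more
Group by Z:
  weight(Z=4) = 1/16
  weight(Z=5) = 1/16
Total weight = 1/16 + 1/16 = 1/8
P(Z=4 | obs) = 1/16 / 1/8 = 1/2
P(Z=5 | obs) = 1/16 / 1/8 = 1/2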